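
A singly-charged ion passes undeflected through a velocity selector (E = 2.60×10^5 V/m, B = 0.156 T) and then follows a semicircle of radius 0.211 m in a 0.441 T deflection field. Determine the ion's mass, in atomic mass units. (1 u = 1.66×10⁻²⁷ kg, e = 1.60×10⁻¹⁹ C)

v = E/B₁ = 1.67×10^6 m/s.
From r = mv/(qB₂), m = qB₂r/v = (1×1.60×10^-19)(0.441)(0.211) / (1.67×10^6) = 8.93×10^-27 kg.
In atomic mass units: m = 8.93×10^-27 / 1.66×10^-27 = 5.38 u.

m ≈ 5.38 u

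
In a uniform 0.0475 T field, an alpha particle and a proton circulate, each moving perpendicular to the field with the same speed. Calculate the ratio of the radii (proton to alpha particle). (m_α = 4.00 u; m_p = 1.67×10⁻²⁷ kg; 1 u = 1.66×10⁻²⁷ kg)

ratio ≈ 0.503

r = mv/(qB) ⇒ at equal v, r ∝ m/q.
r_{proton}/r_{alpha particle} = 0.503.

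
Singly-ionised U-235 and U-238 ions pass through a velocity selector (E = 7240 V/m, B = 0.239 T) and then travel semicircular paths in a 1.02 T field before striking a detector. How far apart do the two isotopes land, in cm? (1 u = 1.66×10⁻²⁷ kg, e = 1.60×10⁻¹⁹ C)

Both emerge at v = E/B₁ = 3.03×10^4 m/s.
r = mv/(qB₂), so r₁ = 0.072410 m and r₂ = 0.073334 m, giving Δr = 9.24×10^-4 m.
After a semicircle each ion lands a diameter 2r from the entry slit, so the separation is 2Δr = 1.85×10^-3 m.

Δd ≈ 0.185 cm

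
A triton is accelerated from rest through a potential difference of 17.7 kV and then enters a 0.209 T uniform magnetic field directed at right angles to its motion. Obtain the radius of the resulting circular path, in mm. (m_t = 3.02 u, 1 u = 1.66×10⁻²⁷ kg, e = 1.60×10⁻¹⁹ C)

The kinetic energy gained is K = qV = (1×1.60×10^-19)(1.77×10^4) = 2.83×10^-15 J.
v = √(2K/m) = 1.06×10^6 m/s.
r = mv/(qB) = (5.01×10^-27)(1.06×10^6) / [(1×1.60×10^-19)(0.209)] = 0.159 m.

r ≈ 159 mm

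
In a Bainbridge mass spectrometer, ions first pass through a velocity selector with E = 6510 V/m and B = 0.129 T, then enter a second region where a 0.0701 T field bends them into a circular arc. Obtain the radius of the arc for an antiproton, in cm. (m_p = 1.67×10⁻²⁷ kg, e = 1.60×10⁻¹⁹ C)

r ≈ 0.751 cm

The selector passes v = E/B = 6510/0.129 = 5.05×10^4 m/s.
In the deflection region, r = mv/(qB₂) = (1.67×10^-27)(5.05×10^4) / [(1×1.60×10^-19)(0.0701)] = 7.51×10^-3 m.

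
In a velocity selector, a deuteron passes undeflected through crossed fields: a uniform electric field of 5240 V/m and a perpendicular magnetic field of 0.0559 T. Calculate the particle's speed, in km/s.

For zero net force, qE = qvB, so v = E/B.
v = (5240) / (0.0559) = 9.37×10^4 m/s.

v ≈ 93.7 km/s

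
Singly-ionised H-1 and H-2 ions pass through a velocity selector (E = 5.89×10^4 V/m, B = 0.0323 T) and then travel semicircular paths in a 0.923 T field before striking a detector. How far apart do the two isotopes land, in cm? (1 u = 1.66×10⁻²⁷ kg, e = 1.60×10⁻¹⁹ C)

Δd ≈ 4.10 cm

Both emerge at v = E/B₁ = 1.82×10^6 m/s.
r = mv/(qB₂), so r₁ = 0.0205 m and r₂ = 0.0410 m, giving Δr = 0.0205 m.
After a semicircle each ion lands a diameter 2r from the entry slit, so the separation is 2Δr = 0.0410 m.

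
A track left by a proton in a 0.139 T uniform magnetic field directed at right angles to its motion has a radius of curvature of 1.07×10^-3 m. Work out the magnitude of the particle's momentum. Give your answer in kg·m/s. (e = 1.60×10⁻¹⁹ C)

Since qvB = mv²/r, the momentum p = mv = qBr.
p = (1×1.60×10^-19)(0.139)(1.07×10^-3) = 2.38×10^-23 kg·m/s.

p ≈ 2.38×10^-23 kg·m/s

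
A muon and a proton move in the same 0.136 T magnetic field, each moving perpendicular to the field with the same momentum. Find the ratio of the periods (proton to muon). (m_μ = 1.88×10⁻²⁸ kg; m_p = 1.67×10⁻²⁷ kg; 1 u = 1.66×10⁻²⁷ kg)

T = 2πm/(qB) is independent of speed, so T₂/T₁ = (m₂/q₂)/(m₁/q₁).
T_{proton}/T_{muon} = (1.67×10^-27/1e) / (1.88×10^-28/1e) = 8.88.

ratio ≈ 8.88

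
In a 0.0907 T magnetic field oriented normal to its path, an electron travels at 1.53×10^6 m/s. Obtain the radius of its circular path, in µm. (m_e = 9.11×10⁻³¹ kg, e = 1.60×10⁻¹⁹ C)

The magnetic force provides the centripetal force: qvB = mv²/r, so r = mv/(qB).
r = (9.11×10^-31 kg)(1.53×10^6 m/s) / [(1×1.60×10^-19 C)(0.0907 T)] = 9.60×10^-5 m.

r ≈ 96.0 µm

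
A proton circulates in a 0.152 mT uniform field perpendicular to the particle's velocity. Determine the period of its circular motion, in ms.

T ≈ 0.431 ms

The cyclotron period is independent of speed: T = 2πm/(qB).
T = 2π(1.67×10^-27) / [(1×1.60×10^-19)(1.52×10^-4)] = 4.31×10^-4 s.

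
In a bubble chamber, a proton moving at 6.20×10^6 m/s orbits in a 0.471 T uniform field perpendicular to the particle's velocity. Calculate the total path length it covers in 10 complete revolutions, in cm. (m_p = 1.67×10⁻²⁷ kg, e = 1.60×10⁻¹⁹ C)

r = mv/(qB) = 0.137 m, so one revolution covers 2πr = 0.863 m.
In 10 revolutions: L = 10·2πr = 8.63 m.

L ≈ 863 cm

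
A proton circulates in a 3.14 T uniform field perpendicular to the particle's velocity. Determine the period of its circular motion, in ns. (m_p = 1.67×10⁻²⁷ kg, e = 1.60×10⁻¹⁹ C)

T ≈ 20.9 ns

The cyclotron period is independent of speed: T = 2πm/(qB).
T = 2π(1.67×10^-27) / [(1×1.60×10^-19)(3.14)] = 2.09×10^-8 s.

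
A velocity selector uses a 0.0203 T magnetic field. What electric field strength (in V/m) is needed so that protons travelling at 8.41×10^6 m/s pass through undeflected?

qE = qvB ⇒ E = vB = (8.41×10^6)(0.0203) = 1.71×10^5 V/m.

E ≈ 1.71×10^5 V/m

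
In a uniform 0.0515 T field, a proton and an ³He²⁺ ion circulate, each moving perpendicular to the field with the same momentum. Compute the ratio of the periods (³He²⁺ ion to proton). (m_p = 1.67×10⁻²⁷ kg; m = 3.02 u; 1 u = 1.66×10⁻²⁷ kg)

ratio ≈ 1.50

T = 2πm/(qB) is independent of speed, so T₂/T₁ = (m₂/q₂)/(m₁/q₁).
T_{³He²⁺ ion}/T_{proton} = (5.01×10^-27/2e) / (1.67×10^-27/1e) = 1.50.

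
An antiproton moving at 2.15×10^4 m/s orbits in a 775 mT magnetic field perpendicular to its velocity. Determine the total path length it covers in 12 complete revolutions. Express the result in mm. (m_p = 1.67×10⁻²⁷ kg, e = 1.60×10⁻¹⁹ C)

r = mv/(qB) = 2.90×10^-4 m, so one revolution covers 2πr = 1.82×10^-3 m.
In 12 revolutions: L = 12·2πr = 0.0218 m.

L ≈ 21.8 mm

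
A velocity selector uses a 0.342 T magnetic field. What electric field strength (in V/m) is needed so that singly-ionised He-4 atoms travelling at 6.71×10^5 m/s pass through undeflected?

E ≈ 2.29×10^5 V/m

qE = qvB ⇒ E = vB = (6.71×10^5)(0.342) = 2.29×10^5 V/m.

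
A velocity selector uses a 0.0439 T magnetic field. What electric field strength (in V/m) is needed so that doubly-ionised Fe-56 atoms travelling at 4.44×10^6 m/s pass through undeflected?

E ≈ 1.95×10^5 V/m

qE = qvB ⇒ E = vB = (4.44×10^6)(0.0439) = 1.95×10^5 V/m.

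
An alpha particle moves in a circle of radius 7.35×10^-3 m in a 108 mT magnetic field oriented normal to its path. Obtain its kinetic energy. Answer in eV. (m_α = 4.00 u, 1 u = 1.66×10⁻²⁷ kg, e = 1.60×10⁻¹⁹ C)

v = qBr/m = (2×1.60×10^-19)(0.108)(7.35×10^-3) / (6.64×10^-27) = 3.83×10^4 m/s.
K = ½mv² = 0.5·(6.64×10^-27)·(3.83×10^4)² = 4.86×10^-18 J = 30.4 eV.

K ≈ 30.4 eV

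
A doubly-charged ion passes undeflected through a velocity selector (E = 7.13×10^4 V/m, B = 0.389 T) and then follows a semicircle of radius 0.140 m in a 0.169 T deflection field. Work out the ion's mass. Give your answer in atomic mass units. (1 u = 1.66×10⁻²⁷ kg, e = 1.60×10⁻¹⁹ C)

m ≈ 24.9 u

v = E/B₁ = 1.83×10^5 m/s.
From r = mv/(qB₂), m = qB₂r/v = (2×1.60×10^-19)(0.169)(0.140) / (1.83×10^5) = 4.13×10^-26 kg.
In atomic mass units: m = 4.13×10^-26 / 1.66×10^-27 = 24.9 u.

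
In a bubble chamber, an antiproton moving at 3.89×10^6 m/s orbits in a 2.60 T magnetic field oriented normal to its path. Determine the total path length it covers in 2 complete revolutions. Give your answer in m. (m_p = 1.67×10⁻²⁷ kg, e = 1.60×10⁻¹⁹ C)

r = mv/(qB) = 0.0156 m, so one revolution covers 2πr = 0.0981 m.
In 2 revolutions: L = 2·2πr = 0.196 m.

L ≈ 0.196 m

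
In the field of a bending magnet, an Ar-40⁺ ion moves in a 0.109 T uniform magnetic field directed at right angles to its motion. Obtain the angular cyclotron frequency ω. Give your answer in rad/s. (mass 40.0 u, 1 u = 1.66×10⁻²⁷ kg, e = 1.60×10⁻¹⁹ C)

ω ≈ 2.63×10^5 rad/s

ω = qB/m = (1×1.60×10^-19)(0.109) / (6.64×10^-26) = 2.63×10^5 rad/s.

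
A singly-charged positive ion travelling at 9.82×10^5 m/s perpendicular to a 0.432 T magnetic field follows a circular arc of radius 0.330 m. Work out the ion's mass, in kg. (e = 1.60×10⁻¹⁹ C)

qvB = mv²/r ⇒ m = qBr/v.
m = (1×1.60×10^-19)(0.432)(0.330) / (9.82×10^5) = 2.32×10^-26 kg.

m ≈ 2.32×10^-26 kg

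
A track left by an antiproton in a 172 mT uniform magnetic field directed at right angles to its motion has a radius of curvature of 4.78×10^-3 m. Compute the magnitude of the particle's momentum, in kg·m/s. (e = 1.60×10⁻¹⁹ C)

p ≈ 1.32×10^-22 kg·m/s

Since qvB = mv²/r, the momentum p = mv = qBr.
p = (1×1.60×10^-19)(0.172)(4.78×10^-3) = 1.32×10^-22 kg·m/s.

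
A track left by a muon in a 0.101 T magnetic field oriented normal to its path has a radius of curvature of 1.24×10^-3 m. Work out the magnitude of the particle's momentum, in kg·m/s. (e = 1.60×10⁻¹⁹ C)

p ≈ 2.00×10^-23 kg·m/s

Since qvB = mv²/r, the momentum p = mv = qBr.
p = (1×1.60×10^-19)(0.101)(1.24×10^-3) = 2.00×10^-23 kg·m/s.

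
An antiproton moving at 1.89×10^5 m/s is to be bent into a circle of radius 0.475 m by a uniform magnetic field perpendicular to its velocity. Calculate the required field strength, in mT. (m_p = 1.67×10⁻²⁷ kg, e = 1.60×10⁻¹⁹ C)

qvB = mv²/r gives B = mv/(qr).
B = (1.67×10^-27)(1.89×10^5) / [(1×1.60×10^-19)(0.475)] = 4.15×10^-3 T.

B ≈ 4.15 mT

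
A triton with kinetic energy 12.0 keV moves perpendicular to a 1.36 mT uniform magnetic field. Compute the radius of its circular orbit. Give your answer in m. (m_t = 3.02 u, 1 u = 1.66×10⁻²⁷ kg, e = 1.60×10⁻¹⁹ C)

Convert the energy: K = 12.0 keV = 1.92×10^-15 J.
v = √(2K/m) = √(2·1.92×10^-15/5.01×10^-27) = 8.75×10^5 m/s.
r = mv/(qB) = (5.01×10^-27)(8.75×10^5) / [(1×1.60×10^-19)(1.36×10^-3)] = 20.2 m.

r ≈ 20.2 m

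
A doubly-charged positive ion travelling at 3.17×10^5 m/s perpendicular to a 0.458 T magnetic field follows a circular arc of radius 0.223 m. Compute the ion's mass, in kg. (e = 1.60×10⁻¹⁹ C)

qvB = mv²/r ⇒ m = qBr/v.
m = (2×1.60×10^-19)(0.458)(0.223) / (3.17×10^5) = 1.03×10^-25 kg.

m ≈ 1.03×10^-25 kg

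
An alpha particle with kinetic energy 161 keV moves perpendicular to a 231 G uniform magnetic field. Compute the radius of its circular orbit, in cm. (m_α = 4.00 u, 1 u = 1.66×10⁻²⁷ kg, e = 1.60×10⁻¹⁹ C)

Convert the energy: K = 161 keV = 2.58×10^-14 J.
v = √(2K/m) = √(2·2.58×10^-14/6.64×10^-27) = 2.79×10^6 m/s.
r = mv/(qB) = (6.64×10^-27)(2.79×10^6) / [(2×1.60×10^-19)(0.0231)] = 2.50 m.

r ≈ 250 cm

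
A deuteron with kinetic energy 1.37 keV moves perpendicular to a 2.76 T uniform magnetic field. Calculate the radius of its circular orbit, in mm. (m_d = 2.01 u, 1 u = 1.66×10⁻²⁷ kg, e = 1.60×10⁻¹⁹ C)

r ≈ 2.74 mm

Convert the energy: K = 1.37 keV = 2.19×10^-16 J.
v = √(2K/m) = √(2·2.19×10^-16/3.34×10^-27) = 3.62×10^5 m/s.
r = mv/(qB) = (3.34×10^-27)(3.62×10^5) / [(1×1.60×10^-19)(2.76)] = 2.74×10^-3 m.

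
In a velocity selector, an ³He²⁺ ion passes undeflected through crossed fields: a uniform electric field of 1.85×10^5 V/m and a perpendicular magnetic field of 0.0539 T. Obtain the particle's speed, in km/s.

For zero net force, qE = qvB, so v = E/B.
v = (1.85×10^5) / (0.0539) = 3.43×10^6 m/s.

v ≈ 3430 km/s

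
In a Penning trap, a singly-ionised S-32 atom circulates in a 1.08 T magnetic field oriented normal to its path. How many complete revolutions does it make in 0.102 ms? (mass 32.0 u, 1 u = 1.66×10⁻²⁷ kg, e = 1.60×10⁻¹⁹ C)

T = 2πm/(qB) = 2π(5.312×10^-26) / [(1×1.60×10^-19)(1.08)] = 1.9315×10^-6 s.
N = t/T = 1.02×10^-4 / 1.9315×10^-6 ≈ 52.81, so 52 complete revolutions.

N = 52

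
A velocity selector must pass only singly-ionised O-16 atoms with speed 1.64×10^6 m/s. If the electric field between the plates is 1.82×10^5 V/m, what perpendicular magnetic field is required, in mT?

B ≈ 111 mT

qE = qvB ⇒ B = E/v = (1.82×10^5) / (1.64×10^6) = 0.111 T.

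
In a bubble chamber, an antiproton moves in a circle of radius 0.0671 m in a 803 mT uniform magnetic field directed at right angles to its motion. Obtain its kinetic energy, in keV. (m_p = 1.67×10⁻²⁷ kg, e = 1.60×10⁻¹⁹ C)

v = qBr/m = (1×1.60×10^-19)(0.803)(0.0671) / (1.67×10^-27) = 5.16×10^6 m/s.
K = ½mv² = 0.5·(1.67×10^-27)·(5.16×10^6)² = 2.23×10^-14 J = 139 keV.

K ≈ 139 keV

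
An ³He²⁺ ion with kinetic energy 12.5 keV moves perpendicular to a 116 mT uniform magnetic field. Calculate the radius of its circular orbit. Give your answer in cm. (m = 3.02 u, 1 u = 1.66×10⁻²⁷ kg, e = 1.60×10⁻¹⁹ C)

Convert the energy: K = 12.5 keV = 2.00×10^-15 J.
v = √(2K/m) = √(2·2.00×10^-15/5.01×10^-27) = 8.93×10^5 m/s.
r = mv/(qB) = (5.01×10^-27)(8.93×10^5) / [(2×1.60×10^-19)(0.116)] = 0.121 m.

r ≈ 12.1 cm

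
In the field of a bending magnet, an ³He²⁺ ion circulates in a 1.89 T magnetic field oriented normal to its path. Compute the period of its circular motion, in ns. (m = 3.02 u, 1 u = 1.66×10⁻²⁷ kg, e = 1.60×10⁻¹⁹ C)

T ≈ 52.1 ns

The cyclotron period is independent of speed: T = 2πm/(qB).
T = 2π(5.01×10^-27) / [(2×1.60×10^-19)(1.89)] = 5.21×10^-8 s.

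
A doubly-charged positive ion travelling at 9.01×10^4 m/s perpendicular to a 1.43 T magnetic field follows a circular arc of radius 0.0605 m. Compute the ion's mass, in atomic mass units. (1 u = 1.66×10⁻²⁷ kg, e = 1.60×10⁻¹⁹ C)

m ≈ 185 u

qvB = mv²/r ⇒ m = qBr/v.
m = (2×1.60×10^-19)(1.43)(0.0605) / (9.01×10^4) = 3.07×10^-25 kg = 185 u.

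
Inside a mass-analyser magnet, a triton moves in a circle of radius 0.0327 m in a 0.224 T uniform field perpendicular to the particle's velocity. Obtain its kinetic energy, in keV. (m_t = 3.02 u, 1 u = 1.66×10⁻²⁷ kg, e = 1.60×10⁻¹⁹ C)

K ≈ 0.856 keV

v = qBr/m = (1×1.60×10^-19)(0.224)(0.0327) / (5.01×10^-27) = 2.34×10^5 m/s.
K = ½mv² = 0.5·(5.01×10^-27)·(2.34×10^5)² = 1.37×10^-16 J = 0.856 keV.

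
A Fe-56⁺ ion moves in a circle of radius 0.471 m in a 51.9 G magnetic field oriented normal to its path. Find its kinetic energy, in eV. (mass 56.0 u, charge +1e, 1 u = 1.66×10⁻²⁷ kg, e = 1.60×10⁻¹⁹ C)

K ≈ 5.14 eV

v = qBr/m = (1×1.60×10^-19)(5.19×10^-3)(0.471) / (9.30×10^-26) = 4210 m/s.
K = ½mv² = 0.5·(9.30×10^-26)·(4210)² = 8.23×10^-19 J = 5.14 eV.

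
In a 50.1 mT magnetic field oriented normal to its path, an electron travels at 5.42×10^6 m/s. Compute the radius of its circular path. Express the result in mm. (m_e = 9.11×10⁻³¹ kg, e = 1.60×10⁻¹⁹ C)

r ≈ 0.616 mm

The magnetic force provides the centripetal force: qvB = mv²/r, so r = mv/(qB).
r = (9.11×10^-31 kg)(5.42×10^6 m/s) / [(1×1.60×10^-19 C)(0.0501 T)] = 6.16×10^-4 m.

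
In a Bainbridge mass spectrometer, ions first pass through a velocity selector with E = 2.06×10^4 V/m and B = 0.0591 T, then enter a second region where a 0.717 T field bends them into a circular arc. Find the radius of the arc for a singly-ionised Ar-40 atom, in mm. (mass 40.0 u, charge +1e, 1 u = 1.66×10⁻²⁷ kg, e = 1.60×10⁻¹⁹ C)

The selector passes v = E/B = 2.06×10^4/0.0591 = 3.49×10^5 m/s.
In the deflection region, r = mv/(qB₂) = (6.64×10^-26)(3.49×10^5) / [(1×1.60×10^-19)(0.717)] = 0.202 m.

r ≈ 202 mm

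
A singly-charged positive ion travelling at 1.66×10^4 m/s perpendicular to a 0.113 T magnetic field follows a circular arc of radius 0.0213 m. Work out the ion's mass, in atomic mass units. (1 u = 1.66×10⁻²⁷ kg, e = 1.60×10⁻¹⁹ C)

m ≈ 14.0 u

qvB = mv²/r ⇒ m = qBr/v.
m = (1×1.60×10^-19)(0.113)(0.0213) / (1.66×10^4) = 2.32×10^-26 kg = 14.0 u.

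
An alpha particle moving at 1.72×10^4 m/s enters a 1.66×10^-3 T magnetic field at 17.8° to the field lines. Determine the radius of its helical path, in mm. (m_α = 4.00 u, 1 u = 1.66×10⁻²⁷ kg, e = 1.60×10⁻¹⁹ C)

r ≈ 65.7 mm

Only the perpendicular component v⊥ = v sin17.8° = 5260 m/s is bent by the field.
r = m v⊥ /(qB) = (6.64×10^-27)(5260) / [(2×1.60×10^-19)(1.66×10^-3)] = 0.0657 m.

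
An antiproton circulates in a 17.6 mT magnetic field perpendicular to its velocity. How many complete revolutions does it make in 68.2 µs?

T = 2πm/(qB) = 2π(1.67×10^-27) / [(1×1.60×10^-19)(0.0176)] = 3.7262×10^-6 s.
N = t/T = 6.82×10^-5 / 3.7262×10^-6 ≈ 18.30, so 18 complete revolutions.

N = 18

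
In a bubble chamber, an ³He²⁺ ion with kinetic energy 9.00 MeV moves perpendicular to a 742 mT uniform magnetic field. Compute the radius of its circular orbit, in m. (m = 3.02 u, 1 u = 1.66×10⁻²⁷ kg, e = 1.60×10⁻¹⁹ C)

Convert the energy: K = 9.00 MeV = 1.44×10^-12 J.
v = √(2K/m) = √(2·1.44×10^-12/5.01×10^-27) = 2.40×10^7 m/s.
r = mv/(qB) = (5.01×10^-27)(2.40×10^7) / [(2×1.60×10^-19)(0.742)] = 0.506 m.

r ≈ 0.506 m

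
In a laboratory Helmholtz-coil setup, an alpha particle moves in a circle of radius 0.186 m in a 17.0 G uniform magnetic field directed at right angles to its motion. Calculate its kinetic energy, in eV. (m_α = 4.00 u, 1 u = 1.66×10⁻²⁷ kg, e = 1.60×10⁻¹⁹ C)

v = qBr/m = (2×1.60×10^-19)(1.70×10^-3)(0.186) / (6.64×10^-27) = 1.52×10^4 m/s.
K = ½mv² = 0.5·(6.64×10^-27)·(1.52×10^4)² = 7.71×10^-19 J = 4.82 eV.

K ≈ 4.82 eV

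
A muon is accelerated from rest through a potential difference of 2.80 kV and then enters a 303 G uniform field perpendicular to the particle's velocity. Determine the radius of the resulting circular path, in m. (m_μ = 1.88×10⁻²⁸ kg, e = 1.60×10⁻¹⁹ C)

r ≈ 0.0847 m

The kinetic energy gained is K = qV = (1×1.60×10^-19)(2800) = 4.48×10^-16 J.
v = √(2K/m) = 2.18×10^6 m/s.
r = mv/(qB) = (1.88×10^-28)(2.18×10^6) / [(1×1.60×10^-19)(0.0303)] = 0.0847 m.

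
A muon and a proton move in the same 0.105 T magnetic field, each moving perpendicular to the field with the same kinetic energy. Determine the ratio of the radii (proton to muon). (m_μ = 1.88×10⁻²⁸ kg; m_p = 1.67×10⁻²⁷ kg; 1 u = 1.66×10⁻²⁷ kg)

r = √(2mK)/(qB) ⇒ at equal K, r ∝ √m/q.
r_{proton}/r_{muon} = 2.98.

ratio ≈ 2.98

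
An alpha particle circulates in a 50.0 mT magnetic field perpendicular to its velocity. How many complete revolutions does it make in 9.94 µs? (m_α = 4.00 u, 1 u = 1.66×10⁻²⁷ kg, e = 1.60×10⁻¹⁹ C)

T = 2πm/(qB) = 2π(6.64×10^-27) / [(2×1.60×10^-19)(0.0500)] = 2.6075×10^-6 s.
N = t/T = 9.94×10^-6 / 2.6075×10^-6 ≈ 3.81, so 3 complete revolutions.

N = 3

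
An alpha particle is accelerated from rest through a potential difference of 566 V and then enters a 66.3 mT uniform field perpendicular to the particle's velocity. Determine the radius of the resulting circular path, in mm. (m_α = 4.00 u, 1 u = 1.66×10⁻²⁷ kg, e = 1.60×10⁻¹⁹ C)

The kinetic energy gained is K = qV = (2×1.60×10^-19)(566) = 1.81×10^-16 J.
v = √(2K/m) = 2.34×10^5 m/s.
r = mv/(qB) = (6.64×10^-27)(2.34×10^5) / [(2×1.60×10^-19)(0.0663)] = 0.0731 m.

r ≈ 73.1 mm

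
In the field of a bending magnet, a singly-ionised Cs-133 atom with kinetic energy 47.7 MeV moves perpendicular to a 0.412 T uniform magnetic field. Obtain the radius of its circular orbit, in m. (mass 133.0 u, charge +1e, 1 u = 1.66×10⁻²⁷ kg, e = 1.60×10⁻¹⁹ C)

Convert the energy: K = 47.7 MeV = 7.63×10^-12 J.
v = √(2K/m) = √(2·7.63×10^-12/2.21×10^-25) = 8.31×10^6 m/s.
r = mv/(qB) = (2.21×10^-25)(8.31×10^6) / [(1×1.60×10^-19)(0.412)] = 27.8 m.

r ≈ 27.8 m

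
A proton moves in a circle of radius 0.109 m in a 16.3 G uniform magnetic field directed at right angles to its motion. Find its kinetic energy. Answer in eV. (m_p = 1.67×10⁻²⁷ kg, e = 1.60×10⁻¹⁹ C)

v = qBr/m = (1×1.60×10^-19)(1.63×10^-3)(0.109) / (1.67×10^-27) = 1.70×10^4 m/s.
K = ½mv² = 0.5·(1.67×10^-27)·(1.70×10^4)² = 2.42×10^-19 J = 1.51 eV.

K ≈ 1.51 eV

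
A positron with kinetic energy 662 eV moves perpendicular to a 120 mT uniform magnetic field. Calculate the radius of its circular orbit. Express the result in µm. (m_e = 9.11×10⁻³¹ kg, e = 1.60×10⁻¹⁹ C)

Convert the energy: K = 662 eV = 1.06×10^-16 J.
v = √(2K/m) = √(2·1.06×10^-16/9.11×10^-31) = 1.52×10^7 m/s.
r = mv/(qB) = (9.11×10^-31)(1.52×10^7) / [(1×1.60×10^-19)(0.120)] = 7.24×10^-4 m.

r ≈ 724 µm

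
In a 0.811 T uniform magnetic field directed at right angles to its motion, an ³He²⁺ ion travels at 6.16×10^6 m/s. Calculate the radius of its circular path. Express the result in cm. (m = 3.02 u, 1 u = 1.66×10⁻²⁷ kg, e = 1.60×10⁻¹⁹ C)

r ≈ 11.9 cm

The magnetic force provides the centripetal force: qvB = mv²/r, so r = mv/(qB).
r = (5.01×10^-27 kg)(6.16×10^6 m/s) / [(2×1.60×10^-19 C)(0.811 T)] = 0.119 m.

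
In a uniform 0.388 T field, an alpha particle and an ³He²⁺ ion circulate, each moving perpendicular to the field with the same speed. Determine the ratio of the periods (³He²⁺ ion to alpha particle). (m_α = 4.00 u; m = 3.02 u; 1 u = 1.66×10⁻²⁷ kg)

ratio ≈ 0.755

T = 2πm/(qB) is independent of speed, so T₂/T₁ = (m₂/q₂)/(m₁/q₁).
T_{³He²⁺ ion}/T_{alpha particle} = (5.01×10^-27/2e) / (6.64×10^-27/2e) = 0.755.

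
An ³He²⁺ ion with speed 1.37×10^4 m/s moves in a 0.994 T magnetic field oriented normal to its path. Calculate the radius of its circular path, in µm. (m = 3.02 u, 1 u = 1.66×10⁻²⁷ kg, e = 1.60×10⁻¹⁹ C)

r ≈ 216 µm

The magnetic force provides the centripetal force: qvB = mv²/r, so r = mv/(qB).
r = (5.01×10^-27 kg)(1.37×10^4 m/s) / [(2×1.60×10^-19 C)(0.994 T)] = 2.16×10^-4 m.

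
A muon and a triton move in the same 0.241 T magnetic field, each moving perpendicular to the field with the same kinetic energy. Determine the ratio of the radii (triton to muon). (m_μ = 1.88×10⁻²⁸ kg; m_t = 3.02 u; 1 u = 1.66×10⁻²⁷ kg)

r = √(2mK)/(qB) ⇒ at equal K, r ∝ √m/q.
r_{triton}/r_{muon} = 5.16.

ratio ≈ 5.16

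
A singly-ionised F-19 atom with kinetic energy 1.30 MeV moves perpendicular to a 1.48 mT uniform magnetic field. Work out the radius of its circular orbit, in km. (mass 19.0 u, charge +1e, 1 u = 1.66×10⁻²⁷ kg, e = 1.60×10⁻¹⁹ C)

Convert the energy: K = 1.30 MeV = 2.08×10^-13 J.
v = √(2K/m) = √(2·2.08×10^-13/3.15×10^-26) = 3.63×10^6 m/s.
r = mv/(qB) = (3.15×10^-26)(3.63×10^6) / [(1×1.60×10^-19)(1.48×10^-3)] = 484 m.

r ≈ 0.484 km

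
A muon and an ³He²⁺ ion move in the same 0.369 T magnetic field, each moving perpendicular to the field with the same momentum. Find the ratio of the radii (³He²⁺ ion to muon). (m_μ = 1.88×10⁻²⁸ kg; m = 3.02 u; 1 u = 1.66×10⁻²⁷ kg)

ratio ≈ 0.500

r = p/(qB) ⇒ at equal p, r ∝ 1/q.
r_{³He²⁺ ion}/r_{muon} = 0.500.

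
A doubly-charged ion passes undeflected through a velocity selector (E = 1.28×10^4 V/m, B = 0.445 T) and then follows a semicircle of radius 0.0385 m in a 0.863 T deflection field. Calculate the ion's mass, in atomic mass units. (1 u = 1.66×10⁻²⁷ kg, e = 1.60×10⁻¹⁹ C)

m ≈ 223 u

v = E/B₁ = 2.88×10^4 m/s.
From r = mv/(qB₂), m = qB₂r/v = (2×1.60×10^-19)(0.863)(0.0385) / (2.88×10^4) = 3.70×10^-25 kg.
In atomic mass units: m = 3.70×10^-25 / 1.66×10^-27 = 223 u.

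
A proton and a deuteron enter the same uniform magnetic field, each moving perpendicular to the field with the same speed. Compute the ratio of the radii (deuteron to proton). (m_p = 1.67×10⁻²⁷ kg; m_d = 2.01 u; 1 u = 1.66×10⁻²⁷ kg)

ratio ≈ 2.00

r = mv/(qB) ⇒ at equal v, r ∝ m/q.
r_{deuteron}/r_{proton} = 2.00.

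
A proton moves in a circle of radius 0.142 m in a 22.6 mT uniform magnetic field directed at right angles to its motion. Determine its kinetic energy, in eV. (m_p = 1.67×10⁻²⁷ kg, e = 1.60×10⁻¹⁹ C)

K ≈ 493 eV

v = qBr/m = (1×1.60×10^-19)(0.0226)(0.142) / (1.67×10^-27) = 3.07×10^5 m/s.
K = ½mv² = 0.5·(1.67×10^-27)·(3.07×10^5)² = 7.89×10^-17 J = 493 eV.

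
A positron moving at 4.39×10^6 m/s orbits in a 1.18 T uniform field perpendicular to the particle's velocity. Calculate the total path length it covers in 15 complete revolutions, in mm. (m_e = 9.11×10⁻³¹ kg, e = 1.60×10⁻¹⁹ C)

r = mv/(qB) = 2.12×10^-5 m, so one revolution covers 2πr = 1.33×10^-4 m.
In 15 revolutions: L = 15·2πr = 2.00×10^-3 m.

L ≈ 2.00 mm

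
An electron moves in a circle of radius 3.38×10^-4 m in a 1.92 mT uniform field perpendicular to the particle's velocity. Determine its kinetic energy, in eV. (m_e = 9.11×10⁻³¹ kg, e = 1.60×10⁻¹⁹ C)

v = qBr/m = (1×1.60×10^-19)(1.92×10^-3)(3.38×10^-4) / (9.11×10^-31) = 1.14×10^5 m/s.
K = ½mv² = 0.5·(9.11×10^-31)·(1.14×10^5)² = 5.92×10^-21 J = 0.0370 eV.

K ≈ 0.0370 eV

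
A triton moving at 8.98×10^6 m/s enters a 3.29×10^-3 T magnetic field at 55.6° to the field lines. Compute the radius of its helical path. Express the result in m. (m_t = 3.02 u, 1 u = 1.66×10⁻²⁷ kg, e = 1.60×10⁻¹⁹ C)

r ≈ 70.6 m

Only the perpendicular component v⊥ = v sin55.6° = 7.41×10^6 m/s is bent by the field.
r = m v⊥ /(qB) = (5.01×10^-27)(7.41×10^6) / [(1×1.60×10^-19)(3.29×10^-3)] = 70.6 m.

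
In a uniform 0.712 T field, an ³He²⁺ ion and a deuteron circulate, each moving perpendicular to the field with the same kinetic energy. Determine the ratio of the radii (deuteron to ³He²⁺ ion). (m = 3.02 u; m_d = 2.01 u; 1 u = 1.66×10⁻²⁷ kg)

r = √(2mK)/(qB) ⇒ at equal K, r ∝ √m/q.
r_{deuteron}/r_{³He²⁺ ion} = 1.63.

ratio ≈ 1.63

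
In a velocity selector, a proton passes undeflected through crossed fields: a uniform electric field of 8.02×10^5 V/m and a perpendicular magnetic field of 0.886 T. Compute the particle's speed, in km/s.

For zero net force, qE = qvB, so v = E/B.
v = (8.02×10^5) / (0.886) = 9.05×10^5 m/s.

v ≈ 905 km/s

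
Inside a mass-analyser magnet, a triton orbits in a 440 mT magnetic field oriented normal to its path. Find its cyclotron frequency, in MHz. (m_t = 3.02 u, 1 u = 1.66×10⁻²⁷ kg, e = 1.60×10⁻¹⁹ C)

f ≈ 2.24 MHz

f = qB/(2πm) = (1×1.60×10^-19)(0.440) / [2π(5.01×10^-27)] = 2.24×10^6 Hz.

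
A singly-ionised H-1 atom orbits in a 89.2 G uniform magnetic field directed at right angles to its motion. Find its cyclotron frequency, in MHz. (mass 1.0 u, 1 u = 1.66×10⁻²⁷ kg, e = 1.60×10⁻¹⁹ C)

f = qB/(2πm) = (1×1.60×10^-19)(8.92×10^-3) / [2π(1.66×10^-27)] = 1.37×10^5 Hz.

f ≈ 0.137 MHz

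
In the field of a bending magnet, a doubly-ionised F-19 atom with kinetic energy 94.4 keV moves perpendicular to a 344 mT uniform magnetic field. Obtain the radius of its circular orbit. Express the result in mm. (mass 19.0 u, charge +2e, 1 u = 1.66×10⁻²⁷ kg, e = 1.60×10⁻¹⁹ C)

r ≈ 280 mm

Convert the energy: K = 94.4 keV = 1.51×10^-14 J.
v = √(2K/m) = √(2·1.51×10^-14/3.15×10^-26) = 9.79×10^5 m/s.
r = mv/(qB) = (3.15×10^-26)(9.79×10^5) / [(2×1.60×10^-19)(0.344)] = 0.280 m.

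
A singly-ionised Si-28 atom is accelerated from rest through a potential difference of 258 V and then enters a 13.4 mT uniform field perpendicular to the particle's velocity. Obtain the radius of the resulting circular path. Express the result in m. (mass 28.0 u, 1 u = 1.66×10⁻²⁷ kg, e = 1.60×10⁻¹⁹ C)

r ≈ 0.914 m

The kinetic energy gained is K = qV = (1×1.60×10^-19)(258) = 4.13×10^-17 J.
v = √(2K/m) = 4.21×10^4 m/s.
r = mv/(qB) = (4.65×10^-26)(4.21×10^4) / [(1×1.60×10^-19)(0.0134)] = 0.914 m.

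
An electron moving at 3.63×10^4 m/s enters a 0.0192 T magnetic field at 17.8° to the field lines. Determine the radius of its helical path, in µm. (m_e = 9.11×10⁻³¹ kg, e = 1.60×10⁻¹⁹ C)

r ≈ 3.29 µm

Only the perpendicular component v⊥ = v sin17.8° = 1.11×10^4 m/s is bent by the field.
r = m v⊥ /(qB) = (9.11×10^-31)(1.11×10^4) / [(1×1.60×10^-19)(0.0192)] = 3.29×10^-6 m.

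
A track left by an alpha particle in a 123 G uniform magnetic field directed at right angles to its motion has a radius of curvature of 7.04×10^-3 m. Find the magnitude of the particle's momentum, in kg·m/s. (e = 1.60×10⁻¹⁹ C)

Since qvB = mv²/r, the momentum p = mv = qBr.
p = (2×1.60×10^-19)(0.0123)(7.04×10^-3) = 2.77×10^-23 kg·m/s.

p ≈ 2.77×10^-23 kg·m/s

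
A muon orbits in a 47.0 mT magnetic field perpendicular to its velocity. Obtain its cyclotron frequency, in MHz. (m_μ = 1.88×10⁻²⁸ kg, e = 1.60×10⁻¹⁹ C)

f ≈ 6.37 MHz

f = qB/(2πm) = (1×1.60×10^-19)(0.0470) / [2π(1.88×10^-28)] = 6.37×10^6 Hz.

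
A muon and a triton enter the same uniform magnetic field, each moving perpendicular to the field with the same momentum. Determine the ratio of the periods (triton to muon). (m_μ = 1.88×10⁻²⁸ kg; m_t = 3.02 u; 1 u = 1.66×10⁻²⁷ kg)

T = 2πm/(qB) is independent of speed, so T₂/T₁ = (m₂/q₂)/(m₁/q₁).
T_{triton}/T_{muon} = (5.01×10^-27/1e) / (1.88×10^-28/1e) = 26.7.

ratio ≈ 26.7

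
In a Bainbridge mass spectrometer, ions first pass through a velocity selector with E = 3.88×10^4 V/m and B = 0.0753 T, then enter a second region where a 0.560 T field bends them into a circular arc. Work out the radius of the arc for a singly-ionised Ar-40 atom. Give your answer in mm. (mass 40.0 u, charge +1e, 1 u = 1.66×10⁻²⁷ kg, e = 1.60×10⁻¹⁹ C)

The selector passes v = E/B = 3.88×10^4/0.0753 = 5.15×10^5 m/s.
In the deflection region, r = mv/(qB₂) = (6.64×10^-26)(5.15×10^5) / [(1×1.60×10^-19)(0.560)] = 0.382 m.

r ≈ 382 mm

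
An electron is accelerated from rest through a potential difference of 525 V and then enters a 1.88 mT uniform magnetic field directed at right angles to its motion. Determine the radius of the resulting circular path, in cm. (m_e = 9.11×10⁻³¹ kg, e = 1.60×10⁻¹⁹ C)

The kinetic energy gained is K = qV = (1×1.60×10^-19)(525) = 8.40×10^-17 J.
v = √(2K/m) = 1.36×10^7 m/s.
r = mv/(qB) = (9.11×10^-31)(1.36×10^7) / [(1×1.60×10^-19)(1.88×10^-3)] = 0.0411 m.

r ≈ 4.11 cm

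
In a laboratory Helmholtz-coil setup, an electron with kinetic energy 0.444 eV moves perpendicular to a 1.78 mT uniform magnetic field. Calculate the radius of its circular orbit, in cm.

r ≈ 0.126 cm

Convert the energy: K = 0.444 eV = 7.10×10^-20 J.
v = √(2K/m) = √(2·7.10×10^-20/9.11×10^-31) = 3.95×10^5 m/s.
r = mv/(qB) = (9.11×10^-31)(3.95×10^5) / [(1×1.60×10^-19)(1.78×10^-3)] = 1.26×10^-3 m.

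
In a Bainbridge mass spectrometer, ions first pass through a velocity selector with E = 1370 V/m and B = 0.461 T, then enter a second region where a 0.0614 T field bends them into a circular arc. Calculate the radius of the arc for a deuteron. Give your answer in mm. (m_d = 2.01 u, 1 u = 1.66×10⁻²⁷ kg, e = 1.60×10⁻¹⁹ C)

The selector passes v = E/B = 1370/0.461 = 2970 m/s.
In the deflection region, r = mv/(qB₂) = (3.34×10^-27)(2970) / [(1×1.60×10^-19)(0.0614)] = 1.01×10^-3 m.

r ≈ 1.01 mm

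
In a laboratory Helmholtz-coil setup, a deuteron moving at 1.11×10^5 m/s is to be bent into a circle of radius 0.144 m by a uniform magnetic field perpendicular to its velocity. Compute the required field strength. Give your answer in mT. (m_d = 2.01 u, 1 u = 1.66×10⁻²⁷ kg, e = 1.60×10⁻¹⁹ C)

qvB = mv²/r gives B = mv/(qr).
B = (3.34×10^-27)(1.11×10^5) / [(1×1.60×10^-19)(0.144)] = 0.0161 T.

B ≈ 16.1 mT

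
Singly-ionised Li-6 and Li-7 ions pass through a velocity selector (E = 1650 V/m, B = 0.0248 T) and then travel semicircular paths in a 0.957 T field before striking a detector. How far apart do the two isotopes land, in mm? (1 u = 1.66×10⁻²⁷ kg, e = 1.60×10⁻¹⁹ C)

Both emerge at v = E/B₁ = 6.65×10^4 m/s.
r = mv/(qB₂), so r₁ = 4.328×10^-3 m and r₂ = 5.049×10^-3 m, giving Δr = 7.21×10^-4 m.
After a semicircle each ion lands a diameter 2r from the entry slit, so the separation is 2Δr = 1.44×10^-3 m.

Δd ≈ 1.44 mm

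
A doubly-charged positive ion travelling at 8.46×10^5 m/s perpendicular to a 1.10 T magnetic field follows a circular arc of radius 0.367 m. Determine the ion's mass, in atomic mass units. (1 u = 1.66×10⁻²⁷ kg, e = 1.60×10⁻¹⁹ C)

qvB = mv²/r ⇒ m = qBr/v.
m = (2×1.60×10^-19)(1.10)(0.367) / (8.46×10^5) = 1.53×10^-25 kg = 92.0 u.

m ≈ 92.0 u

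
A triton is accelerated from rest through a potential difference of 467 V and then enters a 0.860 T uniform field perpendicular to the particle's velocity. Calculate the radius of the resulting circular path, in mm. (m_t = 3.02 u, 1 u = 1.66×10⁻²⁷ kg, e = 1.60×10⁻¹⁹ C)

The kinetic energy gained is K = qV = (1×1.60×10^-19)(467) = 7.47×10^-17 J.
v = √(2K/m) = 1.73×10^5 m/s.
r = mv/(qB) = (5.01×10^-27)(1.73×10^5) / [(1×1.60×10^-19)(0.860)] = 6.29×10^-3 m.

r ≈ 6.29 mm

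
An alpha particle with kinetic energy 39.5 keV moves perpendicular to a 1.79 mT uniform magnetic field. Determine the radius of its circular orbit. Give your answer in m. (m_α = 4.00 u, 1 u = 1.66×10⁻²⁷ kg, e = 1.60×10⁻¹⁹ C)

r ≈ 16.0 m

Convert the energy: K = 39.5 keV = 6.32×10^-15 J.
v = √(2K/m) = √(2·6.32×10^-15/6.64×10^-27) = 1.38×10^6 m/s.
r = mv/(qB) = (6.64×10^-27)(1.38×10^6) / [(2×1.60×10^-19)(1.79×10^-3)] = 16.0 m.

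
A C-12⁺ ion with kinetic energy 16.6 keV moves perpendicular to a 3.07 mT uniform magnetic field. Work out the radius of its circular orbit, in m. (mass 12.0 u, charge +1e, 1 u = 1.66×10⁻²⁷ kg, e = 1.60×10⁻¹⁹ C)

r ≈ 20.9 m

Convert the energy: K = 16.6 keV = 2.66×10^-15 J.
v = √(2K/m) = √(2·2.66×10^-15/1.99×10^-26) = 5.16×10^5 m/s.
r = mv/(qB) = (1.99×10^-26)(5.16×10^5) / [(1×1.60×10^-19)(3.07×10^-3)] = 20.9 m.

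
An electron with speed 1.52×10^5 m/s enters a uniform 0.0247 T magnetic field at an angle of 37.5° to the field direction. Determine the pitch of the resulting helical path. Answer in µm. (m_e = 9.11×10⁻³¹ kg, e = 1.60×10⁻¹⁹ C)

The velocity component along B is v∥ = v cos37.5° = 1.21×10^5 m/s.
The cyclotron period T = 2πm/(qB) = 1.45×10^-9 s is set by m, q, B alone.
Pitch = v∥·T = (1.21×10^5)(1.45×10^-9) = 1.75×10^-4 m.

pitch ≈ 175 µm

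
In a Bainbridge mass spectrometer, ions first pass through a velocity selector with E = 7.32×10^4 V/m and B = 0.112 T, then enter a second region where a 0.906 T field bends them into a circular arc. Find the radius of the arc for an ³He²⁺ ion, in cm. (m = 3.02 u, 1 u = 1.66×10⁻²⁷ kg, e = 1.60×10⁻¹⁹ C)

r ≈ 1.13 cm

The selector passes v = E/B = 7.32×10^4/0.112 = 6.54×10^5 m/s.
In the deflection region, r = mv/(qB₂) = (5.01×10^-27)(6.54×10^5) / [(2×1.60×10^-19)(0.906)] = 0.0113 m.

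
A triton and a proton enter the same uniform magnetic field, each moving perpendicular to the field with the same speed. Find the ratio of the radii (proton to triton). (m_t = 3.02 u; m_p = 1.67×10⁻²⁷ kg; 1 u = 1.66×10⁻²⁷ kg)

r = mv/(qB) ⇒ at equal v, r ∝ m/q.
r_{proton}/r_{triton} = 0.333.

ratio ≈ 0.333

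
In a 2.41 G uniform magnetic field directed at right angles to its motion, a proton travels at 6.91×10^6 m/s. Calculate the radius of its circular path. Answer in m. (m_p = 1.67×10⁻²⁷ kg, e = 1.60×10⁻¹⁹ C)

The magnetic force provides the centripetal force: qvB = mv²/r, so r = mv/(qB).
r = (1.67×10^-27 kg)(6.91×10^6 m/s) / [(1×1.60×10^-19 C)(2.41×10^-4 T)] = 299 m.

r ≈ 299 m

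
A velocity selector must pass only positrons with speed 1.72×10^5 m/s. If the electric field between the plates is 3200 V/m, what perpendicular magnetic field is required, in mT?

B ≈ 18.6 mT

qE = qvB ⇒ B = E/v = (3200) / (1.72×10^5) = 0.0186 T.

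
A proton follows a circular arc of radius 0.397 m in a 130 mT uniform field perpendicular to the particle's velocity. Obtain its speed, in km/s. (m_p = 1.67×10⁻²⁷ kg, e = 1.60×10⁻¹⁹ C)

From qvB = mv²/r, v = qBr/m.
v = (1×1.60×10^-19)(0.130)(0.397) / (1.67×10^-27) = 4.94×10^6 m/s.

v ≈ 4940 km/s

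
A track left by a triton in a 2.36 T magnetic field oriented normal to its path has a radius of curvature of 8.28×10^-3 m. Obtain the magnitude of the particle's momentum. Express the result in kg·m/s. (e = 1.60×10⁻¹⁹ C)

p ≈ 3.13×10^-21 kg·m/s

Since qvB = mv²/r, the momentum p = mv = qBr.
p = (1×1.60×10^-19)(2.36)(8.28×10^-3) = 3.13×10^-21 kg·m/s.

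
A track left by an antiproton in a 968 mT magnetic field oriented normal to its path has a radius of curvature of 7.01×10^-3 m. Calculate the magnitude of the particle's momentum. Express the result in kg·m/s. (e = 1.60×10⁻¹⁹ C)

Since qvB = mv²/r, the momentum p = mv = qBr.
p = (1×1.60×10^-19)(0.968)(7.01×10^-3) = 1.09×10^-21 kg·m/s.

p ≈ 1.09×10^-21 kg·m/s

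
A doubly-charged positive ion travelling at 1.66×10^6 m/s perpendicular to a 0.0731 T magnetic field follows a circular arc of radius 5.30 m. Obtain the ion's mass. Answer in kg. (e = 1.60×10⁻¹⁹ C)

qvB = mv²/r ⇒ m = qBr/v.
m = (2×1.60×10^-19)(0.0731)(5.30) / (1.66×10^6) = 7.47×10^-26 kg.

m ≈ 7.47×10^-26 kg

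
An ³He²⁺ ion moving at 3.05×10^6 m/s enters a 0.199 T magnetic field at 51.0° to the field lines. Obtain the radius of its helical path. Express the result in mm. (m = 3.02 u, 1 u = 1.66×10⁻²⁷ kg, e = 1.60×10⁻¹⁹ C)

Only the perpendicular component v⊥ = v sin51.0° = 2.37×10^6 m/s is bent by the field.
r = m v⊥ /(qB) = (5.01×10^-27)(2.37×10^6) / [(2×1.60×10^-19)(0.199)] = 0.187 m.

r ≈ 187 mm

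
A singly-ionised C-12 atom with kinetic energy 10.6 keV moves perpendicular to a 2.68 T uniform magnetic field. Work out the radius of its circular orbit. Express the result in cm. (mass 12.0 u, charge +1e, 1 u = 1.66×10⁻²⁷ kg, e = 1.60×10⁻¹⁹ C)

Convert the energy: K = 10.6 keV = 1.70×10^-15 J.
v = √(2K/m) = √(2·1.70×10^-15/1.99×10^-26) = 4.13×10^5 m/s.
r = mv/(qB) = (1.99×10^-26)(4.13×10^5) / [(1×1.60×10^-19)(2.68)] = 0.0192 m.

r ≈ 1.92 cm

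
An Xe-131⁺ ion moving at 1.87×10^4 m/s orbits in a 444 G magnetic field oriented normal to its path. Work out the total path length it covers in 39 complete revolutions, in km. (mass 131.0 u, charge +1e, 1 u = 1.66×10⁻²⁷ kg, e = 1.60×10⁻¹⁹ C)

L ≈ 0.140 km

r = mv/(qB) = 0.572 m, so one revolution covers 2πr = 3.60 m.
In 39 revolutions: L = 39·2πr = 140 m.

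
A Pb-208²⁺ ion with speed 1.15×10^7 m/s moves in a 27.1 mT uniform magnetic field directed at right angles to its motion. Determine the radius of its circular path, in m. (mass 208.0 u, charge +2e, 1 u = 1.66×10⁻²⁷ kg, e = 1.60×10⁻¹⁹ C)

The magnetic force provides the centripetal force: qvB = mv²/r, so r = mv/(qB).
r = (3.45×10^-25 kg)(1.15×10^7 m/s) / [(2×1.60×10^-19 C)(0.0271 T)] = 458 m.

r ≈ 458 m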